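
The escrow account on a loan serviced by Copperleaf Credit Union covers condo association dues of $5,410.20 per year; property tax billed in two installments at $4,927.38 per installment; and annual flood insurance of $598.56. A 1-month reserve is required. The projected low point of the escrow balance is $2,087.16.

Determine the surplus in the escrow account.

$765.20

Condo association dues — $5,410.20/yr
Property tax — $4,927.38 × 2 = $9,854.76/yr
Flood insurance — $598.56/yr
Total annual escrow = $5,410.20 + $9,854.76 + $598.56 = $15,863.52
Monthly = $15,863.52 / 12 = $1,321.96
Cushion = 1 × $1,321.96 = $1,321.96
Excess over cushion: $2,087.16 − $1,321.96 = $765.20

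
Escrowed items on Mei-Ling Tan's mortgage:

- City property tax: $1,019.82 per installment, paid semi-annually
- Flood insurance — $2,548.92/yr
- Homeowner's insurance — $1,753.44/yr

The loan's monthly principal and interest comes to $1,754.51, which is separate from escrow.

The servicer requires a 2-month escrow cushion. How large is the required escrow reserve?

City property tax — $1,019.82 × 2 = $2,039.64 annually
Flood insurance — $2,548.92 annually
Homeowner's insurance — $1,753.44 annually
Yearly total = $2,039.64 + $2,548.92 + $1,753.44 = $6,342.00
Per month = $6,342.00 ÷ 12 = $528.50
Cushion = 2 × $528.50 = $1,057.00

$1,057.00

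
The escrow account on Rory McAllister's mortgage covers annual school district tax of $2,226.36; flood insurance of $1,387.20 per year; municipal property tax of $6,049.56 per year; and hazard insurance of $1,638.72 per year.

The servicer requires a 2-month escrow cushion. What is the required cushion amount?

School district tax: $2,226.36 per year
Flood insurance: $1,387.20 per year
Municipal property tax: $6,049.56 per year
Hazard insurance: $1,638.72 per year
Annual escrow total = $11,301.84
Base monthly escrow = $11,301.84 ÷ 12 = $941.82
Required cushion = 2 × $941.82 = $1,883.64

$1,883.64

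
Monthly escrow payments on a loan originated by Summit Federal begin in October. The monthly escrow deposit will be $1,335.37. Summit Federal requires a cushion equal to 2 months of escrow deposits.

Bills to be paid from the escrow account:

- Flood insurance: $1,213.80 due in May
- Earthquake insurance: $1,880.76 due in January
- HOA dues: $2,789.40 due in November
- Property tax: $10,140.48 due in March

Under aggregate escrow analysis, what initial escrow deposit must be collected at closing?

$9,469.16

Cushion = 2 × $1,335.37 = $2,670.74
Trial balance (start $0, +$1,335.37 each month, − disbursements):
  Oct: +$1,335.37 → $1,335.37
  Nov: +$1,335.37 − $2,789.40 → -$118.66
  Dec: +$1,335.37 → $1,216.71
  Jan: +$1,335.37 − $1,880.76 → $671.32
  Feb: +$1,335.37 → $2,006.69
  Mar: +$1,335.37 − $10,140.48 → -$6,798.42
  Apr: +$1,335.37 → -$5,463.05
  May: +$1,335.37 − $1,213.80 → -$5,341.48
  Jun: +$1,335.37 → -$4,006.11
  Jul: +$1,335.37 → -$2,670.74
  Aug: +$1,335.37 → -$1,335.37
  Sep: +$1,335.37 → $0.00
Lowest trial balance = -$6,798.42 (Mar)
Initial deposit = cushion − low point = $2,670.74 − (-$6,798.42) = $9,469.16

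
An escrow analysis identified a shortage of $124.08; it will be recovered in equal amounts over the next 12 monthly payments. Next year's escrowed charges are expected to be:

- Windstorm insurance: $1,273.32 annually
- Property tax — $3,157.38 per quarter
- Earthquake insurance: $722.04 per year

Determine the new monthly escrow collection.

Windstorm insurance: $1,273.32/yr
Property tax: $3,157.38 × 4 = $12,629.52/yr
Earthquake insurance: $722.04/yr
Combined annual = $1,273.32 + $12,629.52 + $722.04 = $14,624.88
Monthly = $14,624.88 / 12 = $1,218.74
Shortage spread = $124.08 ÷ 12 = $10.34/mo
New monthly escrow = $1,218.74 + $10.34 = $1,229.08

$1,229.08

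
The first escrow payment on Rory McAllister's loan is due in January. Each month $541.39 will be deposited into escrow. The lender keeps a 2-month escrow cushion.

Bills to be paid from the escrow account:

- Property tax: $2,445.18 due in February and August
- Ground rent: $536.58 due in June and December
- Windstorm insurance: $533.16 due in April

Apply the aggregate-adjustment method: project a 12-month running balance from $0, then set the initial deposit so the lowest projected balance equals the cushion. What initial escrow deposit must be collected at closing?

$2,711.76

Cushion = 2 × $541.39 = $1,082.78
Trial balance (start $0, +$541.39 each month, − disbursements):
  Jan: +$541.39 → $541.39
  Feb: +$541.39 − $2,445.18 → -$1,362.40
  Mar: +$541.39 → -$821.01
  Apr: +$541.39 − $533.16 → -$812.78
  May: +$541.39 → -$271.39
  Jun: +$541.39 − $536.58 → -$266.58
  Jul: +$541.39 → $274.81
  Aug: +$541.39 − $2,445.18 → -$1,628.98
  Sep: +$541.39 → -$1,087.59
  Oct: +$541.39 → -$546.20
  Nov: +$541.39 → -$4.81
  Dec: +$541.39 − $536.58 → $0.00
Lowest trial balance = -$1,628.98 (Aug)
Initial deposit = cushion − low point = $1,082.78 − (-$1,628.98) = $2,711.76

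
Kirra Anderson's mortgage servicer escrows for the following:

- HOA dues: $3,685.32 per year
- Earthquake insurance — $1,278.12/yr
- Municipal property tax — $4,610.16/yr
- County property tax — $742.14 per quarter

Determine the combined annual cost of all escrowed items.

HOA dues: $3,685.32
Earthquake insurance: $1,278.12
Municipal property tax: $4,610.16
County property tax: $742.14 × 4 = $2,968.56
Total annual escrow = $3,685.32 + $1,278.12 + $4,610.16 + $2,968.56 = $12,542.16

$12,542.16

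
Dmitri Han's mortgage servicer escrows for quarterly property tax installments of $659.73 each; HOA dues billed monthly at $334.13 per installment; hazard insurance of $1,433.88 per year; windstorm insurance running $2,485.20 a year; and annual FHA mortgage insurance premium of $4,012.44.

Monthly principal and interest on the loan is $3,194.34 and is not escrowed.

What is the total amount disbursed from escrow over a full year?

Property tax: $659.73 × 4 = $2,638.92 per year
HOA dues: $334.13 × 12 = $4,009.56 per year
Hazard insurance: $1,433.88 per year
Windstorm insurance: $2,485.20 per year
FHA mortgage insurance premium: $4,012.44 per year
Combined annual = $2,638.92 + $4,009.56 + $1,433.88 + $2,485.20 + $4,012.44 = $14,580.00

$14,580.00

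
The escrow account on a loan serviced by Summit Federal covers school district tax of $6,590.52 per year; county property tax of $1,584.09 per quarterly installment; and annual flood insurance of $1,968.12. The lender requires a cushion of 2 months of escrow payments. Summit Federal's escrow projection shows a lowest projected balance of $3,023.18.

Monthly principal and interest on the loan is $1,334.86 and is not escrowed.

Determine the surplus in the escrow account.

School district tax: $6,590.52/yr
County property tax: $1,584.09 × 4 = $6,336.36/yr
Flood insurance: $1,968.12/yr
Combined annual = $14,895.00
Monthly = $14,895.00 ÷ 12 = $1,241.25
Cushion = 2 × $1,241.25 = $2,482.50
Excess over cushion: $3,023.18 − $2,482.50 = $540.68

$540.68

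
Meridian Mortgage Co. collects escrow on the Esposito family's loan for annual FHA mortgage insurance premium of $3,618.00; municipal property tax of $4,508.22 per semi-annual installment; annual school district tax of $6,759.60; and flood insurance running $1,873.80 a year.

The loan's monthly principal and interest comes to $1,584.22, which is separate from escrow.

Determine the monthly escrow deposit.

FHA mortgage insurance premium: $3,618.00/yr
Municipal property tax: $4,508.22 × 2 = $9,016.44/yr
School district tax: $6,759.60/yr
Flood insurance: $1,873.80/yr
Annual escrow total = $21,267.84
Base monthly escrow = $21,267.84 ÷ 12 = $1,772.32

$1,772.32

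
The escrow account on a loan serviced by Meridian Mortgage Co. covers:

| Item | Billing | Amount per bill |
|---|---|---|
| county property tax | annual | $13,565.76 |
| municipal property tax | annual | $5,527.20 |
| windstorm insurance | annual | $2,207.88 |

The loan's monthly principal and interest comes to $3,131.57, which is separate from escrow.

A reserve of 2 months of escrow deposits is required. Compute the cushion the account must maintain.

$3,550.14

County property tax — $13,565.76 annually
Municipal property tax — $5,527.20 annually
Windstorm insurance — $2,207.88 annually
Total per year = $13,565.76 + $5,527.20 + $2,207.88 = $21,300.84
Per month = $21,300.84 / 12 = $1,775.07
Reserve = 2 × $1,775.07 = $3,550.14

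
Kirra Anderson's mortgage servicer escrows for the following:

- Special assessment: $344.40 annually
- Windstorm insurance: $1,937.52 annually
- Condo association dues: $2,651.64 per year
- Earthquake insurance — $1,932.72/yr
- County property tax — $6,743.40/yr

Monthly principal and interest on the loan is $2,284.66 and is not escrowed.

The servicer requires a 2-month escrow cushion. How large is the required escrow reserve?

$2,268.28

Special assessment = $344.40 per year
Windstorm insurance = $1,937.52 per year
Condo association dues = $2,651.64 per year
Earthquake insurance = $1,932.72 per year
County property tax = $6,743.40 per year
Total annual escrow = $13,609.68
Per month = $13,609.68 ÷ 12 = $1,134.14
Reserve = 2 × $1,134.14 = $2,268.28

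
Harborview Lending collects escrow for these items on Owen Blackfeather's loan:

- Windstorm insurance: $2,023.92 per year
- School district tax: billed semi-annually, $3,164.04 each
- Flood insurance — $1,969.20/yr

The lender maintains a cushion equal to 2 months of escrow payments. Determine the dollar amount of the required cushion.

$1,720.20

Windstorm insurance — $2,023.92
School district tax — $3,164.04 × 2 = $6,328.08
Flood insurance — $1,969.20
Total annual escrow = $10,321.20
Monthly = $10,321.20 / 12 = $860.10
Required cushion = 2 × $860.10 = $1,720.20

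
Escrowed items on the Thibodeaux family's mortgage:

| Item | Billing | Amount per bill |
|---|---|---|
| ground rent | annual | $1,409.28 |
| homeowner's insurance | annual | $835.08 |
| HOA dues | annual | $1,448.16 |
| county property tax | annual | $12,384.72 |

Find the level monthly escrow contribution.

$1,339.77

Ground rent — $1,409.28 annually
Homeowner's insurance — $835.08 annually
HOA dues — $1,448.16 annually
County property tax — $12,384.72 annually
Yearly total = $16,077.24
Monthly escrow = $16,077.24 ÷ 12 = $1,339.77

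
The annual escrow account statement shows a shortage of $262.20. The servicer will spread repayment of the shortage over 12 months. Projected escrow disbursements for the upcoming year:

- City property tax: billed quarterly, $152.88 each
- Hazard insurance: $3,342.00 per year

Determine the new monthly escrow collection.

City property tax — $152.88 × 4 = $611.52 annually
Hazard insurance — $3,342.00 annually
Combined annual = $611.52 + $3,342.00 = $3,953.52
Base monthly escrow = $3,953.52 / 12 = $329.46
Monthly shortage recovery: $262.20 / 12 = $21.85
Adjusted monthly = $329.46 + $21.85 = $351.31

$351.31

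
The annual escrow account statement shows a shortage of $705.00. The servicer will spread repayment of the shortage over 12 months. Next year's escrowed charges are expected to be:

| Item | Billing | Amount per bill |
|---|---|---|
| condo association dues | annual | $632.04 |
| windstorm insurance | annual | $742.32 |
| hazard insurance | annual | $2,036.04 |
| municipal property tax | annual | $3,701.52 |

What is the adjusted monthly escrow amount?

$651.41

Condo association dues — $632.04 per year
Windstorm insurance — $742.32 per year
Hazard insurance — $2,036.04 per year
Municipal property tax — $3,701.52 per year
Total per year = $632.04 + $742.32 + $2,036.04 + $3,701.52 = $7,111.92
Per month = $7,111.92 ÷ 12 = $592.66
Monthly shortage recovery: $705.00 ÷ 12 = $58.75
New monthly escrow = $592.66 + $58.75 = $651.41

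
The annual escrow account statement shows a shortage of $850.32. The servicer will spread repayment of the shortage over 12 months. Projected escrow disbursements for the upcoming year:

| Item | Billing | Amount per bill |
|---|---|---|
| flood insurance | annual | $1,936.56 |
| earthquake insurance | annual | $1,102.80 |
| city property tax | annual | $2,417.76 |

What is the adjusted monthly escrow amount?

Flood insurance — $1,936.56/yr
Earthquake insurance — $1,102.80/yr
City property tax — $2,417.76/yr
Yearly total = $1,936.56 + $1,102.80 + $2,417.76 = $5,457.12
Monthly escrow = $5,457.12 ÷ 12 = $454.76
Shortage per month = $850.32 / 12 = $70.86
New monthly escrow = $454.76 + $70.86 = $525.62

$525.62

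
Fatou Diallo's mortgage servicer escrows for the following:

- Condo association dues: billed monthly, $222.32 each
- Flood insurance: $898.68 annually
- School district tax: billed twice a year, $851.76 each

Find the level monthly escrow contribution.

$439.17

Condo association dues = $222.32 × 12 = $2,667.84
Flood insurance = $898.68
School district tax = $851.76 × 2 = $1,703.52
Total annual escrow = $5,270.04
Per month = $5,270.04 ÷ 12 = $439.17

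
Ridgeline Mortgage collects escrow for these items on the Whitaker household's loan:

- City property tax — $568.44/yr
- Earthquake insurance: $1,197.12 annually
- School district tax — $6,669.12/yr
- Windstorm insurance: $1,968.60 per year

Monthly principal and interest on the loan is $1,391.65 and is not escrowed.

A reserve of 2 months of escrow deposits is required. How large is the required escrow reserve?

City property tax: $568.44
Earthquake insurance: $1,197.12
School district tax: $6,669.12
Windstorm insurance: $1,968.60
Total per year = $568.44 + $1,197.12 + $6,669.12 + $1,968.60 = $10,403.28
Monthly = $10,403.28 / 12 = $866.94
Cushion = 2 × $866.94 = $1,733.88

$1,733.88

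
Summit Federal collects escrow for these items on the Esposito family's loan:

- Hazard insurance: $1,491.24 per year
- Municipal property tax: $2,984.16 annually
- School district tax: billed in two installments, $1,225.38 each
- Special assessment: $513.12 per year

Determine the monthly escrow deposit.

$619.94

Hazard insurance — $1,491.24 per year
Municipal property tax — $2,984.16 per year
School district tax — $1,225.38 × 2 = $2,450.76 per year
Special assessment — $513.12 per year
Total per year = $7,439.28
Base monthly escrow = $7,439.28 / 12 = $619.94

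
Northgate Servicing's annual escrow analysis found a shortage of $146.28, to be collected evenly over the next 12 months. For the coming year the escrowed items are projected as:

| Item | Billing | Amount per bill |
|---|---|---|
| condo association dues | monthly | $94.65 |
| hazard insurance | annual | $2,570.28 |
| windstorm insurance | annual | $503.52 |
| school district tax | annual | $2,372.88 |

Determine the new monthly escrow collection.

$560.73

Condo association dues — $94.65 × 12 = $1,135.80/yr
Hazard insurance — $2,570.28/yr
Windstorm insurance — $503.52/yr
School district tax — $2,372.88/yr
Combined annual = $6,582.48
Monthly = $6,582.48 ÷ 12 = $548.54
Shortage per month = $146.28 ÷ 12 = $12.19
Adjusted monthly = $548.54 + $12.19 = $560.73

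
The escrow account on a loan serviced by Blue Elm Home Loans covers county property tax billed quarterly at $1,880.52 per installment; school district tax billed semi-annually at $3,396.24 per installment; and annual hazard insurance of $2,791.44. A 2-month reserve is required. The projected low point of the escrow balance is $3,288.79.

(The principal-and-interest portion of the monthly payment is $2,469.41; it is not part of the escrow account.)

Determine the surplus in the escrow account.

County property tax = $1,880.52 × 4 = $7,522.08/yr
School district tax = $3,396.24 × 2 = $6,792.48/yr
Hazard insurance = $2,791.44/yr
Yearly total = $7,522.08 + $6,792.48 + $2,791.44 = $17,106.00
Base monthly escrow = $17,106.00 ÷ 12 = $1,425.50
Cushion = 2 × $1,425.50 = $2,851.00
Excess over cushion: $3,288.79 − $2,851.00 = $437.79

$437.79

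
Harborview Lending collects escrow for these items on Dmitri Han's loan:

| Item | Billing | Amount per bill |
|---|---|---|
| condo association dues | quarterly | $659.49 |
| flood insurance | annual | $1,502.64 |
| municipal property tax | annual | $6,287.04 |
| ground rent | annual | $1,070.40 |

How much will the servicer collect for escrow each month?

$958.17

Condo association dues: $659.49 × 4 = $2,637.96 per year
Flood insurance: $1,502.64 per year
Municipal property tax: $6,287.04 per year
Ground rent: $1,070.40 per year
Yearly total = $11,498.04
Monthly escrow = $11,498.04 / 12 = $958.17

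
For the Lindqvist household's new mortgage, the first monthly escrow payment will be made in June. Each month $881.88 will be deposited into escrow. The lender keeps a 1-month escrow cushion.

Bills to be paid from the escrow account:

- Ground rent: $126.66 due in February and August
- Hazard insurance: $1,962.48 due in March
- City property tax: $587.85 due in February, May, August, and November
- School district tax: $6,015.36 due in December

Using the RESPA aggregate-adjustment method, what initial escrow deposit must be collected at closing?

$2,057.79

Cushion = 1 × $881.88 = $881.88
Trial balance (start $0, +$881.88 each month, − disbursements):
  Jun: +$881.88 → $881.88
  Jul: +$881.88 → $1,763.76
  Aug: +$881.88 − $714.51 → $1,931.13
  Sep: +$881.88 → $2,813.01
  Oct: +$881.88 → $3,694.89
  Nov: +$881.88 − $587.85 → $3,988.92
  Dec: +$881.88 − $6,015.36 → -$1,144.56
  Jan: +$881.88 → -$262.68
  Feb: +$881.88 − $714.51 → -$95.31
  Mar: +$881.88 − $1,962.48 → -$1,175.91
  Apr: +$881.88 → -$294.03
  May: +$881.88 − $587.85 → $0.00
Lowest trial balance = -$1,175.91 (Mar)
Initial deposit = cushion − low point = $881.88 − (-$1,175.91) = $2,057.79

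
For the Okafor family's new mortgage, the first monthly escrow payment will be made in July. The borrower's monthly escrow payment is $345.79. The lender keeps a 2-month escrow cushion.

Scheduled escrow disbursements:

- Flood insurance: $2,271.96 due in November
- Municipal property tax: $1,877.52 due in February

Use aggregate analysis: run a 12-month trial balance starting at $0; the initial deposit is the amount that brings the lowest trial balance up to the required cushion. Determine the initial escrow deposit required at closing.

Cushion = 2 × $345.79 = $691.58
Trial balance (start $0, +$345.79 each month, − disbursements):
  Jul: +$345.79 → $345.79
  Aug: +$345.79 → $691.58
  Sep: +$345.79 → $1,037.37
  Oct: +$345.79 → $1,383.16
  Nov: +$345.79 − $2,271.96 → -$543.01
  Dec: +$345.79 → -$197.22
  Jan: +$345.79 → $148.57
  Feb: +$345.79 − $1,877.52 → -$1,383.16
  Mar: +$345.79 → -$1,037.37
  Apr: +$345.79 → -$691.58
  May: +$345.79 → -$345.79
  Jun: +$345.79 → $0.00
Lowest trial balance = -$1,383.16 (Feb)
Initial deposit = cushion − low point = $691.58 − (-$1,383.16) = $2,074.74

$2,074.74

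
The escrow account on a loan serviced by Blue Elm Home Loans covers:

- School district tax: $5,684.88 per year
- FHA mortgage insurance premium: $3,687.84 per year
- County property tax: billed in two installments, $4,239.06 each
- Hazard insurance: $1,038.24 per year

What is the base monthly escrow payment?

School district tax — $5,684.88
FHA mortgage insurance premium — $3,687.84
County property tax — $4,239.06 × 2 = $8,478.12
Hazard insurance — $1,038.24
Annual escrow total = $18,889.08
Monthly = $18,889.08 / 12 = $1,574.09

$1,574.09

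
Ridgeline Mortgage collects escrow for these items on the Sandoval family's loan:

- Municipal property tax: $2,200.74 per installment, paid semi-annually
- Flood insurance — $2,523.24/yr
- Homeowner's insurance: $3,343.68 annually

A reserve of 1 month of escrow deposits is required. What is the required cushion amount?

$855.70

Municipal property tax — $2,200.74 × 2 = $4,401.48 annually
Flood insurance — $2,523.24 annually
Homeowner's insurance — $3,343.68 annually
Annual escrow total = $10,268.40
Per month = $10,268.40 ÷ 12 = $855.70
Cushion = 1 × $855.70 = $855.70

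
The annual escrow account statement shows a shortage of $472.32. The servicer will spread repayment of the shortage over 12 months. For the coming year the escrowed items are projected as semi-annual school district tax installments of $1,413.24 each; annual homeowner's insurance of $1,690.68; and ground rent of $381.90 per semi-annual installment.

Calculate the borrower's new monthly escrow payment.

$479.44

School district tax = $1,413.24 × 2 = $2,826.48
Homeowner's insurance = $1,690.68
Ground rent = $381.90 × 2 = $763.80
Total annual escrow = $2,826.48 + $1,690.68 + $763.80 = $5,280.96
Monthly escrow = $5,280.96 ÷ 12 = $440.08
Shortage spread = $472.32 / 12 = $39.36/mo
New monthly escrow = $440.08 + $39.36 = $479.44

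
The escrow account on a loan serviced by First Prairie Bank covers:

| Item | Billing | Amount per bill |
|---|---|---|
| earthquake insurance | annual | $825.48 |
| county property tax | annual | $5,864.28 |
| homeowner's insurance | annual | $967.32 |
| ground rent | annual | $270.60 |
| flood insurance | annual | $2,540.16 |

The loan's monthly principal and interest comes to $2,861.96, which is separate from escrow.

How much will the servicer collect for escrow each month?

$872.32

Earthquake insurance = $825.48
County property tax = $5,864.28
Homeowner's insurance = $967.32
Ground rent = $270.60
Flood insurance = $2,540.16
Total per year = $825.48 + $5,864.28 + $967.32 + $270.60 + $2,540.16 = $10,467.84
Monthly = $10,467.84 ÷ 12 = $872.32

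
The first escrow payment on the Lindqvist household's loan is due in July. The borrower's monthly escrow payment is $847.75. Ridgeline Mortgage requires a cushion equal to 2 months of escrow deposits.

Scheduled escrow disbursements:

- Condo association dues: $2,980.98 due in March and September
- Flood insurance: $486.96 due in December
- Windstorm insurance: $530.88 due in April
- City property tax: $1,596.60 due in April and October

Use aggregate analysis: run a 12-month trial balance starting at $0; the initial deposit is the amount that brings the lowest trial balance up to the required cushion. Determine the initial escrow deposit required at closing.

Cushion = 2 × $847.75 = $1,695.50
Trial balance (start $0, +$847.75 each month, − disbursements):
  Jul: +$847.75 → $847.75
  Aug: +$847.75 → $1,695.50
  Sep: +$847.75 − $2,980.98 → -$437.73
  Oct: +$847.75 − $1,596.60 → -$1,186.58
  Nov: +$847.75 → -$338.83
  Dec: +$847.75 − $486.96 → $21.96
  Jan: +$847.75 → $869.71
  Feb: +$847.75 → $1,717.46
  Mar: +$847.75 − $2,980.98 → -$415.77
  Apr: +$847.75 − $2,127.48 → -$1,695.50
  May: +$847.75 → -$847.75
  Jun: +$847.75 → $0.00
Lowest trial balance = -$1,695.50 (Apr)
Initial deposit = cushion − low point = $1,695.50 − (-$1,695.50) = $3,391.00

$3,391.00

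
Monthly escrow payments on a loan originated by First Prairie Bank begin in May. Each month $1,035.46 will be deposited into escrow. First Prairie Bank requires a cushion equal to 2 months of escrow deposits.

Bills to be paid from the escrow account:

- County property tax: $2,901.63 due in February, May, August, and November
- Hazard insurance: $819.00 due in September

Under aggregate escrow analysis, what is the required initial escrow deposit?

Cushion = 2 × $1,035.46 = $2,070.92
Trial balance (start $0, +$1,035.46 each month, − disbursements):
  May: +$1,035.46 − $2,901.63 → -$1,866.17
  Jun: +$1,035.46 → -$830.71
  Jul: +$1,035.46 → $204.75
  Aug: +$1,035.46 − $2,901.63 → -$1,661.42
  Sep: +$1,035.46 − $819.00 → -$1,444.96
  Oct: +$1,035.46 → -$409.50
  Nov: +$1,035.46 − $2,901.63 → -$2,275.67
  Dec: +$1,035.46 → -$1,240.21
  Jan: +$1,035.46 → -$204.75
  Feb: +$1,035.46 − $2,901.63 → -$2,070.92
  Mar: +$1,035.46 → -$1,035.46
  Apr: +$1,035.46 → $0.00
Lowest trial balance = -$2,275.67 (Nov)
Initial deposit = cushion − low point = $2,070.92 − (-$2,275.67) = $4,346.59

$4,346.59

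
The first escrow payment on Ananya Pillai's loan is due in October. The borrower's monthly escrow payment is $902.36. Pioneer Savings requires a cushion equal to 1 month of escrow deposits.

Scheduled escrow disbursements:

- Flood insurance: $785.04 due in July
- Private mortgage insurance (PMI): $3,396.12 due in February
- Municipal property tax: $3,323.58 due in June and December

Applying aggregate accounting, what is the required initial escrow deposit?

$3,110.26

Cushion = 1 × $902.36 = $902.36
Trial balance (start $0, +$902.36 each month, − disbursements):
  Oct: +$902.36 → $902.36
  Nov: +$902.36 → $1,804.72
  Dec: +$902.36 − $3,323.58 → -$616.50
  Jan: +$902.36 → $285.86
  Feb: +$902.36 − $3,396.12 → -$2,207.90
  Mar: +$902.36 → -$1,305.54
  Apr: +$902.36 → -$403.18
  May: +$902.36 → $499.18
  Jun: +$902.36 − $3,323.58 → -$1,922.04
  Jul: +$902.36 − $785.04 → -$1,804.72
  Aug: +$902.36 → -$902.36
  Sep: +$902.36 → $0.00
Lowest trial balance = -$2,207.90 (Feb)
Initial deposit = cushion − low point = $902.36 − (-$2,207.90) = $3,110.26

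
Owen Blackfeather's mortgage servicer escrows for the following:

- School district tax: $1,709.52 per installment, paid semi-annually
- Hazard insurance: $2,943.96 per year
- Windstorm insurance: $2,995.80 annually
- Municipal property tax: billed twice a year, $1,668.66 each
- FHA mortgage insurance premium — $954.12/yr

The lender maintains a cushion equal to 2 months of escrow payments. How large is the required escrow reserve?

$2,275.04

School district tax — $1,709.52 × 2 = $3,419.04 annually
Hazard insurance — $2,943.96 annually
Windstorm insurance — $2,995.80 annually
Municipal property tax — $1,668.66 × 2 = $3,337.32 annually
FHA mortgage insurance premium — $954.12 annually
Annual escrow total = $3,419.04 + $2,943.96 + $2,995.80 + $3,337.32 + $954.12 = $13,650.24
Base monthly escrow = $13,650.24 / 12 = $1,137.52
Required cushion = 2 × $1,137.52 = $2,275.04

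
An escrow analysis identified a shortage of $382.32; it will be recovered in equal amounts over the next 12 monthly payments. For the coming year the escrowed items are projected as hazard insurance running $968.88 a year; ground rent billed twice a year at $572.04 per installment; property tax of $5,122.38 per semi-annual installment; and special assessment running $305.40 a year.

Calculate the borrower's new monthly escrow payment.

$1,087.12

Hazard insurance — $968.88 per year
Ground rent — $572.04 × 2 = $1,144.08 per year
Property tax — $5,122.38 × 2 = $10,244.76 per year
Special assessment — $305.40 per year
Total per year = $12,663.12
Per month = $12,663.12 / 12 = $1,055.26
Shortage spread = $382.32 ÷ 12 = $31.86/mo
New monthly escrow = $1,055.26 + $31.86 = $1,087.12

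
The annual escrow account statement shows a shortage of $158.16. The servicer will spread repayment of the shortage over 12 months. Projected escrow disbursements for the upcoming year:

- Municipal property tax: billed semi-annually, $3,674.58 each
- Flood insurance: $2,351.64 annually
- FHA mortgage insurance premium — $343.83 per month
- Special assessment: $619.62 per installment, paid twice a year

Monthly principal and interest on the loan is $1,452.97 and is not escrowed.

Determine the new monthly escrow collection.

Municipal property tax = $3,674.58 × 2 = $7,349.16 annually
Flood insurance = $2,351.64 annually
FHA mortgage insurance premium = $343.83 × 12 = $4,125.96 annually
Special assessment = $619.62 × 2 = $1,239.24 annually
Total annual escrow = $15,066.00
Base monthly escrow = $15,066.00 ÷ 12 = $1,255.50
Monthly shortage recovery: $158.16 ÷ 12 = $13.18
New monthly escrow = $1,255.50 + $13.18 = $1,268.68

$1,268.68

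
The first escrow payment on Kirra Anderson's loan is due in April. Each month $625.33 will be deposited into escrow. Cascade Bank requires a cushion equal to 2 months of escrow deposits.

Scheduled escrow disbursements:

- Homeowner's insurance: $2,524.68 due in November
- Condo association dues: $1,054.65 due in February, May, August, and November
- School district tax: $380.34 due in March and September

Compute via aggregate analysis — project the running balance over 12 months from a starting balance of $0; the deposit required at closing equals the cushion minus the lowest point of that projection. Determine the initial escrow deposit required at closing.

$2,316.99

Cushion = 2 × $625.33 = $1,250.66
Trial balance (start $0, +$625.33 each month, − disbursements):
  Apr: +$625.33 → $625.33
  May: +$625.33 − $1,054.65 → $196.01
  Jun: +$625.33 → $821.34
  Jul: +$625.33 → $1,446.67
  Aug: +$625.33 − $1,054.65 → $1,017.35
  Sep: +$625.33 − $380.34 → $1,262.34
  Oct: +$625.33 → $1,887.67
  Nov: +$625.33 − $3,579.33 → -$1,066.33
  Dec: +$625.33 → -$441.00
  Jan: +$625.33 → $184.33
  Feb: +$625.33 − $1,054.65 → -$244.99
  Mar: +$625.33 − $380.34 → $0.00
Lowest trial balance = -$1,066.33 (Nov)
Initial deposit = cushion − low point = $1,250.66 − (-$1,066.33) = $2,316.99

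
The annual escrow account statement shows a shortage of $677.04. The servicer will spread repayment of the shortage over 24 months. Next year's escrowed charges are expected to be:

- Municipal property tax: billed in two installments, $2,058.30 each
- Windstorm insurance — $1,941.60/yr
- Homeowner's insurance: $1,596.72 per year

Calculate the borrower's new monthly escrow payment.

Municipal property tax — $2,058.30 × 2 = $4,116.60/yr
Windstorm insurance — $1,941.60/yr
Homeowner's insurance — $1,596.72/yr
Total annual escrow = $7,654.92
Monthly escrow = $7,654.92 / 12 = $637.91
Shortage spread = $677.04 / 24 = $28.21/mo
Adjusted monthly = $637.91 + $28.21 = $666.12

$666.12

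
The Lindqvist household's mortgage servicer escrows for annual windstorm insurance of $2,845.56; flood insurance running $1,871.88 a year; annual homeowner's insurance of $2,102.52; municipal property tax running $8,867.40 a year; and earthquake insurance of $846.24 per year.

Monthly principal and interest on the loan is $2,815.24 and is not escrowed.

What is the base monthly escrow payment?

Windstorm insurance: $2,845.56 annually
Flood insurance: $1,871.88 annually
Homeowner's insurance: $2,102.52 annually
Municipal property tax: $8,867.40 annually
Earthquake insurance: $846.24 annually
Combined annual = $16,533.60
Monthly = $16,533.60 ÷ 12 = $1,377.80

$1,377.80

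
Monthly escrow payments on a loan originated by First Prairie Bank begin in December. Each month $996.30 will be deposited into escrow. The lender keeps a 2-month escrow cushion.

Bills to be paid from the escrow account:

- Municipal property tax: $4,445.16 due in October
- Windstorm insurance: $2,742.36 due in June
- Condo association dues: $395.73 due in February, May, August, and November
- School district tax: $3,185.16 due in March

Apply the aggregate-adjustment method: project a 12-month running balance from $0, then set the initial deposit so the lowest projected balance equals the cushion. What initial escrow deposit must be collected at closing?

$2,593.17

Cushion = 2 × $996.30 = $1,992.60
Trial balance (start $0, +$996.30 each month, − disbursements):
  Dec: +$996.30 → $996.30
  Jan: +$996.30 → $1,992.60
  Feb: +$996.30 − $395.73 → $2,593.17
  Mar: +$996.30 − $3,185.16 → $404.31
  Apr: +$996.30 → $1,400.61
  May: +$996.30 − $395.73 → $2,001.18
  Jun: +$996.30 − $2,742.36 → $255.12
  Jul: +$996.30 → $1,251.42
  Aug: +$996.30 − $395.73 → $1,851.99
  Sep: +$996.30 → $2,848.29
  Oct: +$996.30 − $4,445.16 → -$600.57
  Nov: +$996.30 − $395.73 → $0.00
Lowest trial balance = -$600.57 (Oct)
Initial deposit = cushion − low point = $1,992.60 − (-$600.57) = $2,593.17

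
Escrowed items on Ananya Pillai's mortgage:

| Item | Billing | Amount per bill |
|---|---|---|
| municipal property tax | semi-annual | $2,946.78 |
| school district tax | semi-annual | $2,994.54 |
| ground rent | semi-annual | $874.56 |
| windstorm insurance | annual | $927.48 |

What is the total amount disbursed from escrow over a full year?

Municipal property tax = $2,946.78 × 2 = $5,893.56 per year
School district tax = $2,994.54 × 2 = $5,989.08 per year
Ground rent = $874.56 × 2 = $1,749.12 per year
Windstorm insurance = $927.48 per year
Yearly total = $5,893.56 + $5,989.08 + $1,749.12 + $927.48 = $14,559.24

$14,559.24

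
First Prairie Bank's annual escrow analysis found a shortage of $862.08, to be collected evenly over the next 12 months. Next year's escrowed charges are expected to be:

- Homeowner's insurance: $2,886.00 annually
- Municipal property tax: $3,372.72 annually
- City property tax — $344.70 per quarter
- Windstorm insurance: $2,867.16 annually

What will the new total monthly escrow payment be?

$947.23

Homeowner's insurance: $2,886.00 annually
Municipal property tax: $3,372.72 annually
City property tax: $344.70 × 4 = $1,378.80 annually
Windstorm insurance: $2,867.16 annually
Total annual escrow = $2,886.00 + $3,372.72 + $1,378.80 + $2,867.16 = $10,504.68
Monthly escrow = $10,504.68 / 12 = $875.39
Monthly shortage recovery: $862.08 ÷ 12 = $71.84
Adjusted monthly = $875.39 + $71.84 = $947.23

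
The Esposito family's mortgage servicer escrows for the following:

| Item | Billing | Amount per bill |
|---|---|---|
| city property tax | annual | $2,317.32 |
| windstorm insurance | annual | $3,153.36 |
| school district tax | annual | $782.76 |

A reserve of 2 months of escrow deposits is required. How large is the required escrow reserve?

$1,042.24

City property tax = $2,317.32
Windstorm insurance = $3,153.36
School district tax = $782.76
Yearly total = $6,253.44
Base monthly escrow = $6,253.44 ÷ 12 = $521.12
Required cushion = 2 × $521.12 = $1,042.24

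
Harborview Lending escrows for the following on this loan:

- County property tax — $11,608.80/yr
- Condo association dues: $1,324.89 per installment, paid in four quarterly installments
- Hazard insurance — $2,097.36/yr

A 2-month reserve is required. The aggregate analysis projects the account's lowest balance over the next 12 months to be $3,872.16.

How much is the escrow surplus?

County property tax = $11,608.80 per year
Condo association dues = $1,324.89 × 4 = $5,299.56 per year
Hazard insurance = $2,097.36 per year
Total annual escrow = $11,608.80 + $5,299.56 + $2,097.36 = $19,005.72
Per month = $19,005.72 / 12 = $1,583.81
Required cushion = 2 × $1,583.81 = $3,167.62
Excess over cushion: $3,872.16 − $3,167.62 = $704.54

$704.54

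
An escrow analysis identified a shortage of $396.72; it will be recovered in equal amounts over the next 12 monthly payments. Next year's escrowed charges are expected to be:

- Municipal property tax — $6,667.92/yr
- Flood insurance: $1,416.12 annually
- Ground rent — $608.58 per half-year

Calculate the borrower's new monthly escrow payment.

Municipal property tax: $6,667.92/yr
Flood insurance: $1,416.12/yr
Ground rent: $608.58 × 2 = $1,217.16/yr
Total annual escrow = $6,667.92 + $1,416.12 + $1,217.16 = $9,301.20
Monthly escrow = $9,301.20 / 12 = $775.10
Monthly shortage recovery: $396.72 / 12 = $33.06
New monthly escrow = $775.10 + $33.06 = $808.16

$808.16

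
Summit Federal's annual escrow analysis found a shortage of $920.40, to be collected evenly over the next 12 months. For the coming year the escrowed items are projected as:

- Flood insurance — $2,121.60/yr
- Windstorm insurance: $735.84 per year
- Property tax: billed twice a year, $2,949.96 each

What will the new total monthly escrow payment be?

Flood insurance: $2,121.60/yr
Windstorm insurance: $735.84/yr
Property tax: $2,949.96 × 2 = $5,899.92/yr
Total annual escrow = $2,121.60 + $735.84 + $5,899.92 = $8,757.36
Base monthly escrow = $8,757.36 / 12 = $729.78
Shortage spread = $920.40 / 12 = $76.70/mo
Adjusted monthly = $729.78 + $76.70 = $806.48

$806.48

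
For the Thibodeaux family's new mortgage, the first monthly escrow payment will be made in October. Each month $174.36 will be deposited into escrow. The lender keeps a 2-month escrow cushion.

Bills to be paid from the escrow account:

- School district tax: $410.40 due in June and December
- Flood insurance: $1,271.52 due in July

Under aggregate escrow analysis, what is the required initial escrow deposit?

Cushion = 2 × $174.36 = $348.72
Trial balance (start $0, +$174.36 each month, − disbursements):
  Oct: +$174.36 → $174.36
  Nov: +$174.36 → $348.72
  Dec: +$174.36 − $410.40 → $112.68
  Jan: +$174.36 → $287.04
  Feb: +$174.36 → $461.40
  Mar: +$174.36 → $635.76
  Apr: +$174.36 → $810.12
  May: +$174.36 → $984.48
  Jun: +$174.36 − $410.40 → $748.44
  Jul: +$174.36 − $1,271.52 → -$348.72
  Aug: +$174.36 → -$174.36
  Sep: +$174.36 → $0.00
Lowest trial balance = -$348.72 (Jul)
Initial deposit = cushion − low point = $348.72 − (-$348.72) = $697.44

$697.44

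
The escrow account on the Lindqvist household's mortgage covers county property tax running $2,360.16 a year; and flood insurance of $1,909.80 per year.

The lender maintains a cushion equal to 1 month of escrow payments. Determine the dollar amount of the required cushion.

County property tax: $2,360.16 annually
Flood insurance: $1,909.80 annually
Annual escrow total = $2,360.16 + $1,909.80 = $4,269.96
Base monthly escrow = $4,269.96 ÷ 12 = $355.83
Reserve = 1 × $355.83 = $355.83

$355.83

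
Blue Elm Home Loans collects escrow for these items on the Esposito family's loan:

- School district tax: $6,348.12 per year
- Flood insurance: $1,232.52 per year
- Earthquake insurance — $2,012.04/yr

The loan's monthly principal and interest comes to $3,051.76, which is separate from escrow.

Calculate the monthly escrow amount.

$799.39

School district tax = $6,348.12/yr
Flood insurance = $1,232.52/yr
Earthquake insurance = $2,012.04/yr
Yearly total = $9,592.68
Per month = $9,592.68 / 12 = $799.39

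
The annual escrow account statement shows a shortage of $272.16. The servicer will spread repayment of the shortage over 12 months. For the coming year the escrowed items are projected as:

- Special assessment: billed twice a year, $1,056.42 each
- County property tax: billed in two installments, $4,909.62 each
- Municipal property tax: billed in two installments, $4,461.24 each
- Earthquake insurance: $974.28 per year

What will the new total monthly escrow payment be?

Special assessment: $1,056.42 × 2 = $2,112.84 annually
County property tax: $4,909.62 × 2 = $9,819.24 annually
Municipal property tax: $4,461.24 × 2 = $8,922.48 annually
Earthquake insurance: $974.28 annually
Combined annual = $2,112.84 + $9,819.24 + $8,922.48 + $974.28 = $21,828.84
Base monthly escrow = $21,828.84 / 12 = $1,819.07
Shortage spread = $272.16 / 12 = $22.68/mo
Adjusted monthly = $1,819.07 + $22.68 = $1,841.75

$1,841.75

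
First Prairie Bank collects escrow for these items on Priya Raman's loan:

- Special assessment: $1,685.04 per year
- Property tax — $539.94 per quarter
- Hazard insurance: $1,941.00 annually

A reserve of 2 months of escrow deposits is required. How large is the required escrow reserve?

$964.30

Special assessment: $1,685.04
Property tax: $539.94 × 4 = $2,159.76
Hazard insurance: $1,941.00
Yearly total = $1,685.04 + $2,159.76 + $1,941.00 = $5,785.80
Monthly = $5,785.80 ÷ 12 = $482.15
Required cushion = 2 × $482.15 = $964.30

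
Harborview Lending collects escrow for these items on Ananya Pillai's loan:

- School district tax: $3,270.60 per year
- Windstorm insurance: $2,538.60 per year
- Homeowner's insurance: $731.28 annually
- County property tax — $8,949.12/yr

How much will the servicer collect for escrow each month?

$1,290.80

School district tax: $3,270.60 per year
Windstorm insurance: $2,538.60 per year
Homeowner's insurance: $731.28 per year
County property tax: $8,949.12 per year
Total annual escrow = $15,489.60
Monthly = $15,489.60 / 12 = $1,290.80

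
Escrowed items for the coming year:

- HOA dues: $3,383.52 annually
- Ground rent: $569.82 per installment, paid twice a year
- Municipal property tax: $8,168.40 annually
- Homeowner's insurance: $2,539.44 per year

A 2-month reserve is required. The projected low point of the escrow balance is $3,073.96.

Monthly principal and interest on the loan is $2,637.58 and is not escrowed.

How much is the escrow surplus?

$535.46

HOA dues: $3,383.52 annually
Ground rent: $569.82 × 2 = $1,139.64 annually
Municipal property tax: $8,168.40 annually
Homeowner's insurance: $2,539.44 annually
Combined annual = $3,383.52 + $1,139.64 + $8,168.40 + $2,539.44 = $15,231.00
Per month = $15,231.00 / 12 = $1,269.25
Required cushion = 2 × $1,269.25 = $2,538.50
Excess over cushion: $3,073.96 − $2,538.50 = $535.46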